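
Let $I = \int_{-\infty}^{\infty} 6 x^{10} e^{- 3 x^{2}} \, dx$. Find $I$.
$\frac{35 \sqrt{3} \sqrt{\pi}}{144}$

Begin with the known integral
$$J(a) = \int_{-\infty}^{\infty} 6 e^{- a x^{2}} \, dx = \frac{6 \sqrt{\pi}}{\sqrt{a}}.$$

Differentiating under the integral sign brings down a factor of $(-x^2)$:
$$\frac{dJ}{da} = \int_{-\infty}^{\infty} - 6 x^{2} e^{- a x^{2}} \, dx = - \frac{3 \sqrt{\pi}}{a^{\frac{3}{2}}}.$$

Repeating $5$ times in total — each differentiation brings down another $(-x^2)$ — gives
$$\frac{d^{5}J}{da^{5}} = \int_{-\infty}^{\infty} - 6 x^{10} e^{- a x^{2}} \, dx = - \frac{2835 \sqrt{\pi}}{16 a^{\frac{11}{2}}},$$
and the integrand here is $(-1)^{5}$ times the target integrand, so $I = (-1)^{5}\,\frac{d^{5}J}{da^{5}} = \frac{2835 \sqrt{\pi}}{16 a^{\frac{11}{2}}}$.

Setting $a = 3$:
$$I = \frac{35 \sqrt{3} \sqrt{\pi}}{144}.$$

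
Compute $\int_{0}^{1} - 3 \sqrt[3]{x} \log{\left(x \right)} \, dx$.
$\frac{27}{16}$

Start from the elementary integral
$$J(a) = \int_{0}^{1} - 3 x^{a} \, dx = - \frac{3}{a + 1}.$$

Differentiating under the integral sign brings down a factor of $\ln x$:
$$\frac{dJ}{da} = \int_{0}^{1} - 3 x^{a} \log{\left(x \right)} \, dx = \frac{3}{\left(a + 1\right)^{2}}.$$

The integral on the left is $I$, so $I = \frac{3}{\left(a + 1\right)^{2}}$.

Setting $a = \frac{1}{3}$:
$$I = \frac{27}{16}.$$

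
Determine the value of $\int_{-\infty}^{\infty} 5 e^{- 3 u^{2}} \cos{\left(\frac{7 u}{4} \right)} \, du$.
$\frac{5 \sqrt{3} \sqrt{\pi}}{3 e^{\frac{49}{192}}}$

Define $I(b) = \int_{-\infty}^{\infty} 5 e^{- 3 u^{2}} \cos{\left(b u \right)} \, du$.

Differentiating under the integral sign,
$$I'(b) = \int_{-\infty}^{\infty} - 5 u e^{- 3 u^{2}} \sin{\left(b u \right)} \, du.$$

Integrate $\int_{-\infty}^{\infty} u \sin(b u)\, e^{- 3 u^{2}}\, du$ by parts with $w = \sin(b u)$ and $dv = u\, e^{- 3 u^{2}}\, du$, giving $v = - \frac{e^{- 3 u^{2}}}{6}$. The boundary term vanishes and
$$\int_{-\infty}^{\infty} u \sin(b u)\, e^{- 3 u^{2}}\, du = \frac{b}{6} \int_{-\infty}^{\infty} \cos(b u)\, e^{- 3 u^{2}}\, du,$$
so $I'(b) = - \frac{b}{6}\, I(b)$.

This is a separable first-order ODE; solving with the initial condition $I(0) = \int_{-\infty}^{\infty} 5 e^{- 3 u^{2}}\,du = \frac{5 \sqrt{3} \sqrt{\pi}}{3}$ gives
$$I(b) = \frac{5 \sqrt{3} \sqrt{\pi} e^{- \frac{b^{2}}{12}}}{3}.$$

Setting $b = \frac{7}{4}$:
$$I = \frac{5 \sqrt{3} \sqrt{\pi}}{3 e^{\frac{49}{192}}}.$$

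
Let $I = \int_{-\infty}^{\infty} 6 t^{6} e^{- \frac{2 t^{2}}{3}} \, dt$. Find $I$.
$\frac{1215 \sqrt{6} \sqrt{\pi}}{64}$

Begin with the known integral
$$J(a) = \int_{-\infty}^{\infty} 6 e^{- a t^{2}} \, dt = \frac{6 \sqrt{\pi}}{\sqrt{a}}.$$

Differentiating under the integral sign brings down a factor of $(-t^2)$:
$$\frac{dJ}{da} = \int_{-\infty}^{\infty} - 6 t^{2} e^{- a t^{2}} \, dt = - \frac{3 \sqrt{\pi}}{a^{\frac{3}{2}}}.$$

Repeating $3$ times in total — each differentiation brings down another $(-t^2)$ — gives
$$\frac{d^{3}J}{da^{3}} = \int_{-\infty}^{\infty} - 6 t^{6} e^{- a t^{2}} \, dt = - \frac{45 \sqrt{\pi}}{4 a^{\frac{7}{2}}},$$
and the integrand here is $(-1)^{3}$ times the target integrand, so $I = (-1)^{3}\,\frac{d^{3}J}{da^{3}} = \frac{45 \sqrt{\pi}}{4 a^{\frac{7}{2}}}$.

Setting $a = \frac{2}{3}$:
$$I = \frac{1215 \sqrt{6} \sqrt{\pi}}{64}.$$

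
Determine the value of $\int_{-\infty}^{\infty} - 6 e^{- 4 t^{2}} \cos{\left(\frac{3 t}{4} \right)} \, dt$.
$- \frac{3 \sqrt{\pi}}{e^{\frac{9}{256}}}$

Define $I(b) = \int_{-\infty}^{\infty} - 6 e^{- 4 t^{2}} \cos{\left(b t \right)} \, dt$.

Differentiating under the integral sign,
$$I'(b) = \int_{-\infty}^{\infty} 6 t e^{- 4 t^{2}} \sin{\left(b t \right)} \, dt.$$

Integrate $\int_{-\infty}^{\infty} t \sin(b t)\, e^{- 4 t^{2}}\, dt$ by parts with $u = \sin(b t)$ and $dv = t\, e^{- 4 t^{2}}\, dt$, giving $v = - \frac{e^{- 4 t^{2}}}{8}$. The boundary term vanishes and
$$\int_{-\infty}^{\infty} t \sin(b t)\, e^{- 4 t^{2}}\, dt = \frac{b}{8} \int_{-\infty}^{\infty} \cos(b t)\, e^{- 4 t^{2}}\, dt,$$
so $I'(b) = - \frac{b}{8}\, I(b)$.

This is a separable first-order ODE; solving with the initial condition $I(0) = \int_{-\infty}^{\infty} - 6 e^{- 4 t^{2}}\,dt = - 3 \sqrt{\pi}$ gives
$$I(b) = - 3 \sqrt{\pi} e^{- \frac{b^{2}}{16}}.$$

Setting $b = \frac{3}{4}$:
$$I = - \frac{3 \sqrt{\pi}}{e^{\frac{9}{256}}}.$$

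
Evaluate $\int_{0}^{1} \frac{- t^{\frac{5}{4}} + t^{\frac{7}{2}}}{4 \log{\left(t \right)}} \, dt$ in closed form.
$\frac{\log{\left(2 \right)}}{4}$

Replace the exponent $\frac{5}{4}$ by a parameter $a$: let $I(a) = \int_{0}^{1} \frac{t^{\frac{7}{2}} - t^{a}}{4 \log{\left(t \right)}} \, dt$.

Since $\dfrac{\partial}{\partial a}\,t^{a} = t^{a} \ln t$, the $\ln t$ in the denominator cancels and
$$\frac{dI}{da} = \int_{0}^{1} - \frac{1}{4} t^{a} \, dt = - \frac{1}{4} \left[\frac{t^{a+1}}{a+1}\right]_0^1 = - \frac{1}{4 a + 4}.$$

Integrating with respect to $a$ gives $I(a) = - \frac{\log{\left(a + 1 \right)}}{4} - \frac{\log{\left(2 \right)}}{4} + \frac{\log{\left(3 \right)}}{2} + C$.

At $a = \frac{7}{2}$ the integrand is identically $0$, so $I(\frac{7}{2}) = 0$. The closed form gives $0$, hence $C = 0$.

Setting $a = \frac{5}{4}$:
$$I = \frac{\log{\left(2 \right)}}{4}.$$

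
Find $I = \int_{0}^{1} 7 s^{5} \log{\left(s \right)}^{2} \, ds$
$\frac{7}{108}$

Start from the elementary integral
$$J(a) = \int_{0}^{1} 7 s^{a} \, ds = \frac{7}{a + 1}.$$

Differentiating under the integral sign brings down a factor of $\ln s$:
$$\frac{dJ}{da} = \int_{0}^{1} 7 s^{a} \log{\left(s \right)} \, ds = - \frac{7}{\left(a + 1\right)^{2}}.$$

Repeating twice in total — each differentiation brings down another $\ln s$ — gives
$$\frac{d^{2}J}{da^{2}} = \int_{0}^{1} 7 s^{a} \log{\left(s \right)}^{2} \, ds = \frac{14}{\left(a + 1\right)^{3}},$$
and the integrand here is exactly the target integrand, so $I = \frac{14}{\left(a + 1\right)^{3}}$.

Setting $a = 5$:
$$I = \frac{7}{108}.$$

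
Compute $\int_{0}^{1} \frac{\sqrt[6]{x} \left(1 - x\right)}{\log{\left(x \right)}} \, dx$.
$\log{\left(\frac{7}{13} \right)}$

Replace the exponent $\frac{1}{6}$ by a parameter $a$: let $I(a) = \int_{0}^{1} \frac{- x^{\frac{7}{6}} + x^{a}}{\log{\left(x \right)}} \, dx$.

Since $\dfrac{\partial}{\partial a}\,x^{a} = x^{a} \ln x$, the $\ln x$ in the denominator cancels and
$$\frac{dI}{da} = \int_{0}^{1} x^{a} \, dx = \left[\frac{x^{a+1}}{a+1}\right]_0^1 = \frac{1}{a + 1}.$$

Integrating with respect to $a$ gives $I(a) = \log{\left(\frac{6 a}{13} + \frac{6}{13} \right)} + C$.

At $a = \frac{7}{6}$ the integrand is identically $0$, so $I(\frac{7}{6}) = 0$. The closed form gives $0$, hence $C = 0$.

Setting $a = \frac{1}{6}$:
$$I = \log{\left(\frac{7}{13} \right)}.$$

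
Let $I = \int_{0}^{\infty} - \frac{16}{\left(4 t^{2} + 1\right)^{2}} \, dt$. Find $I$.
$- 2 \pi$

Start from the standard arctangent integral
$$J(a) = \int_{0}^{\infty} - \frac{1}{a^{2} + t^{2}} \, dt = - \frac{\pi}{2 a}.$$

Differentiating under the integral sign with respect to $a$,
$$\frac{dJ}{da} = \int_{0}^{\infty} \frac{2 a}{\left(a^{2} + t^{2}\right)^{2}} \, dt = \frac{\pi}{2 a^{2}},$$
so $\int_{0}^{\infty} - \frac{1}{\left(a^{2} + t^{2}\right)^{2}} \, dt = - \frac{\pi}{4 a^{3}}$.

Setting $a = \frac{1}{2}$:
$$I = - 2 \pi.$$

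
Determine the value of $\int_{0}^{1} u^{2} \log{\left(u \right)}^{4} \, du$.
$\frac{8}{81}$

Start from the elementary integral
$$J(a) = \int_{0}^{1} u^{a} \, du = \frac{1}{a + 1}.$$

Differentiating under the integral sign brings down a factor of $\ln u$:
$$\frac{dJ}{da} = \int_{0}^{1} u^{a} \log{\left(u \right)} \, du = - \frac{1}{\left(a + 1\right)^{2}}.$$

Repeating $4$ times in total — each differentiation brings down another $\ln u$ — gives
$$\frac{d^{4}J}{da^{4}} = \int_{0}^{1} u^{a} \log{\left(u \right)}^{4} \, du = \frac{24}{\left(a + 1\right)^{5}},$$
and the integrand here is exactly the target integrand, so $I = \frac{24}{\left(a + 1\right)^{5}}$.

Setting $a = 2$:
$$I = \frac{8}{81}.$$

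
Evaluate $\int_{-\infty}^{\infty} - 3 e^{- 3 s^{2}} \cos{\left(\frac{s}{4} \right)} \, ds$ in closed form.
$- \frac{\sqrt{3} \sqrt{\pi}}{e^{\frac{1}{192}}}$

Define $I(b) = \int_{-\infty}^{\infty} - 3 e^{- 3 s^{2}} \cos{\left(b s \right)} \, ds$.

Differentiating under the integral sign,
$$I'(b) = \int_{-\infty}^{\infty} 3 s e^{- 3 s^{2}} \sin{\left(b s \right)} \, ds.$$

Integrate $\int_{-\infty}^{\infty} s \sin(b s)\, e^{- 3 s^{2}}\, ds$ by parts with $u = \sin(b s)$ and $dv = s\, e^{- 3 s^{2}}\, ds$, giving $v = - \frac{e^{- 3 s^{2}}}{6}$. The boundary term vanishes and
$$\int_{-\infty}^{\infty} s \sin(b s)\, e^{- 3 s^{2}}\, ds = \frac{b}{6} \int_{-\infty}^{\infty} \cos(b s)\, e^{- 3 s^{2}}\, ds,$$
so $I'(b) = - \frac{b}{6}\, I(b)$.

This is a separable first-order ODE; solving with the initial condition $I(0) = \int_{-\infty}^{\infty} - 3 e^{- 3 s^{2}}\,ds = - \sqrt{3} \sqrt{\pi}$ gives
$$I(b) = - \sqrt{3} \sqrt{\pi} e^{- \frac{b^{2}}{12}}.$$

Setting $b = \frac{1}{4}$:
$$I = - \frac{\sqrt{3} \sqrt{\pi}}{e^{\frac{1}{192}}}.$$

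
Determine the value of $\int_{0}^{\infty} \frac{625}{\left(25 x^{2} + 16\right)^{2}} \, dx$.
$\frac{125 \pi}{256}$

Recall the elementary integral
$$J(a) = \int_{0}^{\infty} \frac{1}{a^{2} + x^{2}} \, dx = \frac{\pi}{2 a}.$$

Differentiating under the integral sign with respect to $a$,
$$\frac{dJ}{da} = \int_{0}^{\infty} - \frac{2 a}{\left(a^{2} + x^{2}\right)^{2}} \, dx = - \frac{\pi}{2 a^{2}},$$
so $\int_{0}^{\infty} \frac{1}{\left(a^{2} + x^{2}\right)^{2}} \, dx = \frac{\pi}{4 a^{3}}$.

Setting $a = \frac{4}{5}$:
$$I = \frac{125 \pi}{256}.$$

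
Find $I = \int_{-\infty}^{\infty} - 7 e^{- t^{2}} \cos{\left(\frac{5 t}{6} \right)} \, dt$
$- \frac{7 \sqrt{\pi}}{e^{\frac{25}{144}}}$

Treat the cosine frequency as a parameter and define $I(b) = \int_{-\infty}^{\infty} - 7 e^{- t^{2}} \cos{\left(b t \right)} \, dt$.

Differentiating under the integral sign,
$$I'(b) = \int_{-\infty}^{\infty} 7 t e^{- t^{2}} \sin{\left(b t \right)} \, dt.$$

Integrate $\int_{-\infty}^{\infty} t \sin(b t)\, e^{- t^{2}}\, dt$ by parts with $u = \sin(b t)$ and $dv = t\, e^{- t^{2}}\, dt$, giving $v = - \frac{e^{- t^{2}}}{2}$. The boundary term vanishes and
$$\int_{-\infty}^{\infty} t \sin(b t)\, e^{- t^{2}}\, dt = \frac{b}{2} \int_{-\infty}^{\infty} \cos(b t)\, e^{- t^{2}}\, dt,$$
so $I'(b) = - \frac{b}{2}\, I(b)$.

This is a separable first-order ODE; solving with the initial condition $I(0) = \int_{-\infty}^{\infty} - 7 e^{- t^{2}}\,dt = - 7 \sqrt{\pi}$ gives
$$I(b) = - 7 \sqrt{\pi} e^{- \frac{b^{2}}{4}}.$$

Setting $b = \frac{5}{6}$:
$$I = - \frac{7 \sqrt{\pi}}{e^{\frac{25}{144}}}.$$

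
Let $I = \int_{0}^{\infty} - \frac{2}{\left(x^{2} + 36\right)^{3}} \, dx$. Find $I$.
$- \frac{\pi}{20736}$

Start from the standard arctangent integral
$$J(a) = \int_{0}^{\infty} - \frac{2}{a^{2} + x^{2}} \, dx = - \frac{\pi}{a}.$$

Differentiating under the integral sign with respect to $a$,
$$\frac{dJ}{da} = \int_{0}^{\infty} \frac{4 a}{\left(a^{2} + x^{2}\right)^{2}} \, dx = \frac{\pi}{a^{2}},$$
so $\int_{0}^{\infty} - \frac{2}{\left(a^{2} + x^{2}\right)^{2}} \, dx = - \frac{\pi}{2 a^{3}}$.

Repeating — each differentiation of $1/(x^2+a^2)^j$ produces $-2ja/(x^2+a^2)^{j+1}$ — and dividing through by $-2ja$ at each step yields, after $2$ differentiations in total,
$$\int_{0}^{\infty} - \frac{2}{\left(a^{2} + x^{2}\right)^{3}} \, dx = - \frac{3 \pi}{8 a^{5}}.$$

Setting $a = 6$:
$$I = - \frac{\pi}{20736}.$$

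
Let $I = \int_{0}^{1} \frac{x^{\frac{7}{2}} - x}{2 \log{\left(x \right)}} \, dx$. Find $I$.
$\log{\left(\frac{3}{2} \right)}$

Introduce a parameter $a$ in the exponent: let $I(a) = \int_{0}^{1} \frac{x^{\frac{7}{2}} - x^{a}}{2 \log{\left(x \right)}} \, dx$.

Since $\dfrac{\partial}{\partial a}\,x^{a} = x^{a} \ln x$, the $\ln x$ in the denominator cancels and
$$\frac{dI}{da} = \int_{0}^{1} - \frac{1}{2} x^{a} \, dx = - \frac{1}{2} \left[\frac{x^{a+1}}{a+1}\right]_0^1 = - \frac{1}{2 a + 2}.$$

Integrating with respect to $a$ gives $I(a) = - \frac{\log{\left(a + 1 \right)}}{2} - \frac{\log{\left(2 \right)}}{2} + \log{\left(3 \right)} + C$.

At $a = \frac{7}{2}$ the integrand is identically $0$, so $I(\frac{7}{2}) = 0$. The closed form gives $0$, hence $C = 0$.

Setting $a = 1$:
$$I = \log{\left(\frac{3}{2} \right)}.$$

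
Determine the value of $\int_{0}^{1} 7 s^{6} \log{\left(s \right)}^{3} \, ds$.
$- \frac{6}{343}$

Consider the simpler parametrised integral
$$J(a) = \int_{0}^{1} 7 s^{a} \, ds = \frac{7}{a + 1}.$$

Differentiating under the integral sign brings down a factor of $\ln s$:
$$\frac{dJ}{da} = \int_{0}^{1} 7 s^{a} \log{\left(s \right)} \, ds = - \frac{7}{\left(a + 1\right)^{2}}.$$

Repeating $3$ times in total — each differentiation brings down another $\ln s$ — gives
$$\frac{d^{3}J}{da^{3}} = \int_{0}^{1} 7 s^{a} \log{\left(s \right)}^{3} \, ds = - \frac{42}{\left(a + 1\right)^{4}},$$
and the integrand here is exactly the target integrand, so $I = - \frac{42}{\left(a + 1\right)^{4}}$.

Setting $a = 6$:
$$I = - \frac{6}{343}.$$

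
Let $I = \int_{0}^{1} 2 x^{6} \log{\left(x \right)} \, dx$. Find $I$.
$- \frac{2}{49}$

Start from the elementary integral
$$J(a) = \int_{0}^{1} 2 x^{a} \, dx = \frac{2}{a + 1}.$$

Differentiating under the integral sign brings down a factor of $\ln x$:
$$\frac{dJ}{da} = \int_{0}^{1} 2 x^{a} \log{\left(x \right)} \, dx = - \frac{2}{\left(a + 1\right)^{2}}.$$

The integral on the left is $I$, so $I = - \frac{2}{\left(a + 1\right)^{2}}$.

Setting $a = 6$:
$$I = - \frac{2}{49}.$$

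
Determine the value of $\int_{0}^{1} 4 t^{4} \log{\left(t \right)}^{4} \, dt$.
$\frac{96}{3125}$

Start from the elementary integral
$$J(a) = \int_{0}^{1} 4 t^{a} \, dt = \frac{4}{a + 1}.$$

Differentiating under the integral sign brings down a factor of $\ln t$:
$$\frac{dJ}{da} = \int_{0}^{1} 4 t^{a} \log{\left(t \right)} \, dt = - \frac{4}{\left(a + 1\right)^{2}}.$$

Repeating $4$ times in total — each differentiation brings down another $\ln t$ — gives
$$\frac{d^{4}J}{da^{4}} = \int_{0}^{1} 4 t^{a} \log{\left(t \right)}^{4} \, dt = \frac{96}{\left(a + 1\right)^{5}},$$
and the integrand here is exactly the target integrand, so $I = \frac{96}{\left(a + 1\right)^{5}}$.

Setting $a = 4$:
$$I = \frac{96}{3125}.$$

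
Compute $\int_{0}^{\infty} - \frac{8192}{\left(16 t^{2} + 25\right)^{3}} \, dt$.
$- \frac{384 \pi}{3125}$

Begin with the known result
$$J(a) = \int_{0}^{\infty} - \frac{2}{a^{2} + t^{2}} \, dt = - \frac{\pi}{a}.$$

Differentiating under the integral sign with respect to $a$,
$$\frac{dJ}{da} = \int_{0}^{\infty} \frac{4 a}{\left(a^{2} + t^{2}\right)^{2}} \, dt = \frac{\pi}{a^{2}},$$
so $\int_{0}^{\infty} - \frac{2}{\left(a^{2} + t^{2}\right)^{2}} \, dt = - \frac{\pi}{2 a^{3}}$.

Repeating — each differentiation of $1/(t^2+a^2)^j$ produces $-2ja/(t^2+a^2)^{j+1}$ — and dividing through by $-2ja$ at each step yields, after $2$ differentiations in total,
$$\int_{0}^{\infty} - \frac{2}{\left(a^{2} + t^{2}\right)^{3}} \, dt = - \frac{3 \pi}{8 a^{5}}.$$

Setting $a = \frac{5}{4}$:
$$I = - \frac{384 \pi}{3125}.$$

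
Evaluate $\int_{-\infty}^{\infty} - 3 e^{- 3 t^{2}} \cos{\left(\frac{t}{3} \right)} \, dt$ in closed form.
$- \frac{\sqrt{3} \sqrt{\pi}}{e^{\frac{1}{108}}}$

Define $I(b) = \int_{-\infty}^{\infty} - 3 e^{- 3 t^{2}} \cos{\left(b t \right)} \, dt$.

Differentiating under the integral sign,
$$I'(b) = \int_{-\infty}^{\infty} 3 t e^{- 3 t^{2}} \sin{\left(b t \right)} \, dt.$$

Integrate $\int_{-\infty}^{\infty} t \sin(b t)\, e^{- 3 t^{2}}\, dt$ by parts with $u = \sin(b t)$ and $dv = t\, e^{- 3 t^{2}}\, dt$, giving $v = - \frac{e^{- 3 t^{2}}}{6}$. The boundary term vanishes and
$$\int_{-\infty}^{\infty} t \sin(b t)\, e^{- 3 t^{2}}\, dt = \frac{b}{6} \int_{-\infty}^{\infty} \cos(b t)\, e^{- 3 t^{2}}\, dt,$$
so $I'(b) = - \frac{b}{6}\, I(b)$.

This is a separable first-order ODE; solving with the initial condition $I(0) = \int_{-\infty}^{\infty} - 3 e^{- 3 t^{2}}\,dt = - \sqrt{3} \sqrt{\pi}$ gives
$$I(b) = - \sqrt{3} \sqrt{\pi} e^{- \frac{b^{2}}{12}}.$$

Setting $b = \frac{1}{3}$:
$$I = - \frac{\sqrt{3} \sqrt{\pi}}{e^{\frac{1}{108}}}.$$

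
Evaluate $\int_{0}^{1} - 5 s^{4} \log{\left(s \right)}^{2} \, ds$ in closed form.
$- \frac{2}{25}$

Consider the simpler parametrised integral
$$J(a) = \int_{0}^{1} - 5 s^{a} \, ds = - \frac{5}{a + 1}.$$

Differentiating under the integral sign brings down a factor of $\ln s$:
$$\frac{dJ}{da} = \int_{0}^{1} - 5 s^{a} \log{\left(s \right)} \, ds = \frac{5}{\left(a + 1\right)^{2}}.$$

Repeating twice in total — each differentiation brings down another $\ln s$ — gives
$$\frac{d^{2}J}{da^{2}} = \int_{0}^{1} - 5 s^{a} \log{\left(s \right)}^{2} \, ds = - \frac{10}{\left(a + 1\right)^{3}},$$
and the integrand here is exactly the target integrand, so $I = - \frac{10}{\left(a + 1\right)^{3}}$.

Setting $a = 4$:
$$I = - \frac{2}{25}.$$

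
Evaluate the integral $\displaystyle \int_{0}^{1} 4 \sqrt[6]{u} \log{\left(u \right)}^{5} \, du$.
$- \frac{22394880}{117649}$

Consider the simpler parametrised integral
$$J(a) = \int_{0}^{1} 4 u^{a} \, du = \frac{4}{a + 1}.$$

Differentiating under the integral sign brings down a factor of $\ln u$:
$$\frac{dJ}{da} = \int_{0}^{1} 4 u^{a} \log{\left(u \right)} \, du = - \frac{4}{\left(a + 1\right)^{2}}.$$

Repeating $5$ times in total — each differentiation brings down another $\ln u$ — gives
$$\frac{d^{5}J}{da^{5}} = \int_{0}^{1} 4 u^{a} \log{\left(u \right)}^{5} \, du = - \frac{480}{\left(a + 1\right)^{6}},$$
and the integrand here is exactly the target integrand, so $I = - \frac{480}{\left(a + 1\right)^{6}}$.

Setting $a = \frac{1}{6}$:
$$I = - \frac{22394880}{117649}.$$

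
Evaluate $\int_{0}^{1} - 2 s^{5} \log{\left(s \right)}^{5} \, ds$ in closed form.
$\frac{5}{972}$

Begin with the known integral
$$J(a) = \int_{0}^{1} - 2 s^{a} \, ds = - \frac{2}{a + 1}.$$

Differentiating under the integral sign brings down a factor of $\ln s$:
$$\frac{dJ}{da} = \int_{0}^{1} - 2 s^{a} \log{\left(s \right)} \, ds = \frac{2}{\left(a + 1\right)^{2}}.$$

Repeating $5$ times in total — each differentiation brings down another $\ln s$ — gives
$$\frac{d^{5}J}{da^{5}} = \int_{0}^{1} - 2 s^{a} \log{\left(s \right)}^{5} \, ds = \frac{240}{\left(a + 1\right)^{6}},$$
and the integrand here is exactly the target integrand, so $I = \frac{240}{\left(a + 1\right)^{6}}$.

Setting $a = 5$:
$$I = \frac{5}{972}.$$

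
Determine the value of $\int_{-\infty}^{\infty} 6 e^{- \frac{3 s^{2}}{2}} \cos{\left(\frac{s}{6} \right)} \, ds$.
$\frac{2 \sqrt{6} \sqrt{\pi}}{e^{\frac{1}{216}}}$

Let $b$ denote the cosine frequency and define $I(b) = \int_{-\infty}^{\infty} 6 e^{- \frac{3 s^{2}}{2}} \cos{\left(b s \right)} \, ds$.

Differentiating under the integral sign,
$$I'(b) = \int_{-\infty}^{\infty} - 6 s e^{- \frac{3 s^{2}}{2}} \sin{\left(b s \right)} \, ds.$$

Integrate $\int_{-\infty}^{\infty} s \sin(b s)\, e^{- \frac{3 s^{2}}{2}}\, ds$ by parts with $u = \sin(b s)$ and $dv = s\, e^{- \frac{3 s^{2}}{2}}\, ds$, giving $v = - \frac{e^{- \frac{3 s^{2}}{2}}}{3}$. The boundary term vanishes and
$$\int_{-\infty}^{\infty} s \sin(b s)\, e^{- \frac{3 s^{2}}{2}}\, ds = \frac{b}{3} \int_{-\infty}^{\infty} \cos(b s)\, e^{- \frac{3 s^{2}}{2}}\, ds,$$
so $I'(b) = - \frac{b}{3}\, I(b)$.

This is a separable first-order ODE; solving with the initial condition $I(0) = \int_{-\infty}^{\infty} 6 e^{- \frac{3 s^{2}}{2}}\,ds = 2 \sqrt{6} \sqrt{\pi}$ gives
$$I(b) = 2 \sqrt{6} \sqrt{\pi} e^{- \frac{b^{2}}{6}}.$$

Setting $b = \frac{1}{6}$:
$$I = \frac{2 \sqrt{6} \sqrt{\pi}}{e^{\frac{1}{216}}}.$$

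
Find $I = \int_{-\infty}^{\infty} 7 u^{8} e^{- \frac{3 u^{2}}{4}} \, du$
$\frac{7840 \sqrt{3} \sqrt{\pi}}{81}$

Start from the elementary integral
$$J(a) = \int_{-\infty}^{\infty} 7 e^{- a u^{2}} \, du = \frac{7 \sqrt{\pi}}{\sqrt{a}}.$$

Differentiating under the integral sign brings down a factor of $(-u^2)$:
$$\frac{dJ}{da} = \int_{-\infty}^{\infty} - 7 u^{2} e^{- a u^{2}} \, du = - \frac{7 \sqrt{\pi}}{2 a^{\frac{3}{2}}}.$$

Repeating $4$ times in total — each differentiation brings down another $(-u^2)$ — gives
$$\frac{d^{4}J}{da^{4}} = \int_{-\infty}^{\infty} 7 u^{8} e^{- a u^{2}} \, du = \frac{735 \sqrt{\pi}}{16 a^{\frac{9}{2}}},$$
and the integrand here is exactly the target integrand, so $I = \frac{735 \sqrt{\pi}}{16 a^{\frac{9}{2}}}$.

Setting $a = \frac{3}{4}$:
$$I = \frac{7840 \sqrt{3} \sqrt{\pi}}{81}.$$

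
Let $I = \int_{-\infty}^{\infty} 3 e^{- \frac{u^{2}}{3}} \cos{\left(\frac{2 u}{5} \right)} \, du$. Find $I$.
$\frac{3 \sqrt{3} \sqrt{\pi}}{e^{\frac{3}{25}}}$

Treat the cosine frequency as a parameter and define $I(b) = \int_{-\infty}^{\infty} 3 e^{- \frac{u^{2}}{3}} \cos{\left(b u \right)} \, du$.

Differentiating under the integral sign,
$$I'(b) = \int_{-\infty}^{\infty} - 3 u e^{- \frac{u^{2}}{3}} \sin{\left(b u \right)} \, du.$$

Integrate $\int_{-\infty}^{\infty} u \sin(b u)\, e^{- \frac{u^{2}}{3}}\, du$ by parts with $w = \sin(b u)$ and $dv = u\, e^{- \frac{u^{2}}{3}}\, du$, giving $v = - \frac{3 e^{- \frac{u^{2}}{3}}}{2}$. The boundary term vanishes and
$$\int_{-\infty}^{\infty} u \sin(b u)\, e^{- \frac{u^{2}}{3}}\, du = \frac{3 b}{2} \int_{-\infty}^{\infty} \cos(b u)\, e^{- \frac{u^{2}}{3}}\, du,$$
so $I'(b) = - \frac{3 b}{2}\, I(b)$.

This is a separable first-order ODE; solving with the initial condition $I(0) = \int_{-\infty}^{\infty} 3 e^{- \frac{u^{2}}{3}}\,du = 3 \sqrt{3} \sqrt{\pi}$ gives
$$I(b) = 3 \sqrt{3} \sqrt{\pi} e^{- \frac{3 b^{2}}{4}}.$$

Setting $b = \frac{2}{5}$:
$$I = \frac{3 \sqrt{3} \sqrt{\pi}}{e^{\frac{3}{25}}}.$$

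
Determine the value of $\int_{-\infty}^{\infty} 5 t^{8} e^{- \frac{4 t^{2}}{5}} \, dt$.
$\frac{328125 \sqrt{5} \sqrt{\pi}}{8192}$

Begin with the known integral
$$J(a) = \int_{-\infty}^{\infty} 5 e^{- a t^{2}} \, dt = \frac{5 \sqrt{\pi}}{\sqrt{a}}.$$

Differentiating under the integral sign brings down a factor of $(-t^2)$:
$$\frac{dJ}{da} = \int_{-\infty}^{\infty} - 5 t^{2} e^{- a t^{2}} \, dt = - \frac{5 \sqrt{\pi}}{2 a^{\frac{3}{2}}}.$$

Repeating $4$ times in total — each differentiation brings down another $(-t^2)$ — gives
$$\frac{d^{4}J}{da^{4}} = \int_{-\infty}^{\infty} 5 t^{8} e^{- a t^{2}} \, dt = \frac{525 \sqrt{\pi}}{16 a^{\frac{9}{2}}},$$
and the integrand here is exactly the target integrand, so $I = \frac{525 \sqrt{\pi}}{16 a^{\frac{9}{2}}}$.

Setting $a = \frac{4}{5}$:
$$I = \frac{328125 \sqrt{5} \sqrt{\pi}}{8192}.$$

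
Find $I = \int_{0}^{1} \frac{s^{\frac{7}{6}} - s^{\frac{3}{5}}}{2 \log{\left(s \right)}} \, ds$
$\log{\left(\frac{\sqrt{195}}{12} \right)}$

Consider the one-parameter family: let $I(a) = \int_{0}^{1} \frac{s^{\frac{7}{6}} - s^{a}}{2 \log{\left(s \right)}} \, ds$.

Since $\dfrac{\partial}{\partial a}\,s^{a} = s^{a} \ln s$, the $\ln s$ in the denominator cancels and
$$\frac{dI}{da} = \int_{0}^{1} - \frac{1}{2} s^{a} \, ds = - \frac{1}{2} \left[\frac{s^{a+1}}{a+1}\right]_0^1 = - \frac{1}{2 a + 2}.$$

Integrating with respect to $a$ gives $I(a) = - \frac{\log{\left(a + 1 \right)}}{2} - \frac{\log{\left(6 \right)}}{2} + \frac{\log{\left(13 \right)}}{2} + C$.

At $a = \frac{7}{6}$ the integrand is identically $0$, so $I(\frac{7}{6}) = 0$. The closed form gives $0$, hence $C = 0$.

Setting $a = \frac{3}{5}$:
$$I = \log{\left(\frac{\sqrt{195}}{12} \right)}.$$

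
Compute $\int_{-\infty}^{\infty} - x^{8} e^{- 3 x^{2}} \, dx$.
$- \frac{35 \sqrt{3} \sqrt{\pi}}{1296}$

Start from the elementary integral
$$J(a) = \int_{-\infty}^{\infty} - e^{- a x^{2}} \, dx = - \frac{\sqrt{\pi}}{\sqrt{a}}.$$

Differentiating under the integral sign brings down a factor of $(-x^2)$:
$$\frac{dJ}{da} = \int_{-\infty}^{\infty} x^{2} e^{- a x^{2}} \, dx = \frac{\sqrt{\pi}}{2 a^{\frac{3}{2}}}.$$

Repeating $4$ times in total — each differentiation brings down another $(-x^2)$ — gives
$$\frac{d^{4}J}{da^{4}} = \int_{-\infty}^{\infty} - x^{8} e^{- a x^{2}} \, dx = - \frac{105 \sqrt{\pi}}{16 a^{\frac{9}{2}}},$$
and the integrand here is exactly the target integrand, so $I = - \frac{105 \sqrt{\pi}}{16 a^{\frac{9}{2}}}$.

Setting $a = 3$:
$$I = - \frac{35 \sqrt{3} \sqrt{\pi}}{1296}.$$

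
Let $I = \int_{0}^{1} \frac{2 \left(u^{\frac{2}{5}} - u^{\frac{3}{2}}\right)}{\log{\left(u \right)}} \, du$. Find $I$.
$- \log{\left(\frac{625}{196} \right)}$

Consider the one-parameter family: let $I(a) = \int_{0}^{1} \frac{2 \left(u^{\frac{2}{5}} - u^{a}\right)}{\log{\left(u \right)}} \, du$.

Since $\dfrac{\partial}{\partial a}\,u^{a} = u^{a} \ln u$, the $\ln u$ in the denominator cancels and
$$\frac{dI}{da} = \int_{0}^{1} -2 u^{a} \, du = -2 \left[\frac{u^{a+1}}{a+1}\right]_0^1 = - \frac{2}{a + 1}.$$

Integrating with respect to $a$ gives $I(a) = - \log{\left(\frac{25 \left(a + 1\right)^{2}}{49} \right)} + C$.

At $a = \frac{2}{5}$ the integrand is identically $0$, so $I(\frac{2}{5}) = 0$. The closed form gives $0$, hence $C = 0$.

Setting $a = \frac{3}{2}$:
$$I = - \log{\left(\frac{625}{196} \right)}.$$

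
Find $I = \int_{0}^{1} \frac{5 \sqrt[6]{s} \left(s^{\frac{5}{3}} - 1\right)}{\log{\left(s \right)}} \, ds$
$- \log{\left(\frac{16807}{1419857} \right)}$

Introduce a parameter $a$ in the exponent: let $I(a) = \int_{0}^{1} \frac{5 \left(s^{\frac{11}{6}} - s^{a}\right)}{\log{\left(s \right)}} \, ds$.

Since $\dfrac{\partial}{\partial a}\,s^{a} = s^{a} \ln s$, the $\ln s$ in the denominator cancels and
$$\frac{dI}{da} = \int_{0}^{1} -5 s^{a} \, ds = -5 \left[\frac{s^{a+1}}{a+1}\right]_0^1 = - \frac{5}{a + 1}.$$

Integrating with respect to $a$ gives $I(a) = - \log{\left(\frac{7776 \left(a + 1\right)^{5}}{1419857} \right)} + C$.

At $a = \frac{11}{6}$ the integrand is identically $0$, so $I(\frac{11}{6}) = 0$. The closed form gives $0$, hence $C = 0$.

Setting $a = \frac{1}{6}$:
$$I = - \log{\left(\frac{16807}{1419857} \right)}.$$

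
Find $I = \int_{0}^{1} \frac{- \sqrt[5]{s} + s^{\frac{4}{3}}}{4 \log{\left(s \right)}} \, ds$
$\log{\left(\frac{2^{\frac{3}{4}} \sqrt{3} \sqrt[4]{35}}{6} \right)}$

Introduce a parameter $a$ in the exponent: let $I(a) = \int_{0}^{1} \frac{s^{\frac{4}{3}} - s^{a}}{4 \log{\left(s \right)}} \, ds$.

Since $\dfrac{\partial}{\partial a}\,s^{a} = s^{a} \ln s$, the $\ln s$ in the denominator cancels and
$$\frac{dI}{da} = \int_{0}^{1} - \frac{1}{4} s^{a} \, ds = - \frac{1}{4} \left[\frac{s^{a+1}}{a+1}\right]_0^1 = - \frac{1}{4 a + 4}.$$

Integrating with respect to $a$ gives $I(a) = - \frac{\log{\left(a + 1 \right)}}{4} - \frac{\log{\left(3 \right)}}{4} + \frac{\log{\left(7 \right)}}{4} + C$.

At $a = \frac{4}{3}$ the integrand is identically $0$, so $I(\frac{4}{3}) = 0$. The closed form gives $0$, hence $C = 0$.

Setting $a = \frac{1}{5}$:
$$I = \log{\left(\frac{2^{\frac{3}{4}} \sqrt{3} \sqrt[4]{35}}{6} \right)}.$$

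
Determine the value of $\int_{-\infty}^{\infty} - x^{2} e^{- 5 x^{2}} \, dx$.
$- \frac{\sqrt{5} \sqrt{\pi}}{50}$

Begin with the known integral
$$J(a) = \int_{-\infty}^{\infty} - e^{- a x^{2}} \, dx = - \frac{\sqrt{\pi}}{\sqrt{a}}.$$

Differentiating under the integral sign brings down a factor of $(-x^2)$:
$$\frac{dJ}{da} = \int_{-\infty}^{\infty} x^{2} e^{- a x^{2}} \, dx = \frac{\sqrt{\pi}}{2 a^{\frac{3}{2}}}.$$

The integral on the left is $-I$, so $I = - \frac{\sqrt{\pi}}{2 a^{\frac{3}{2}}}$.

Setting $a = 5$:
$$I = - \frac{\sqrt{5} \sqrt{\pi}}{50}.$$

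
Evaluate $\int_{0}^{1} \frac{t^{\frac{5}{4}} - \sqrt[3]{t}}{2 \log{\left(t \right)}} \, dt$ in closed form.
$\log{\left(\frac{3 \sqrt{3}}{4} \right)}$

Replace the exponent $\frac{5}{4}$ by a parameter $a$: let $I(a) = \int_{0}^{1} \frac{- \sqrt[3]{t} + t^{a}}{2 \log{\left(t \right)}} \, dt$.

Since $\dfrac{\partial}{\partial a}\,t^{a} = t^{a} \ln t$, the $\ln t$ in the denominator cancels and
$$\frac{dI}{da} = \int_{0}^{1} \frac{1}{2} t^{a} \, dt = \frac{1}{2} \left[\frac{t^{a+1}}{a+1}\right]_0^1 = \frac{1}{2 \left(a + 1\right)}.$$

Integrating with respect to $a$ gives $I(a) = \frac{\log{\left(a + 1 \right)}}{2} - \log{\left(2 \right)} + \frac{\log{\left(3 \right)}}{2} + C$.

At $a = \frac{1}{3}$ the integrand is identically $0$, so $I(\frac{1}{3}) = 0$. The closed form gives $0$, hence $C = 0$.

Setting $a = \frac{5}{4}$:
$$I = \log{\left(\frac{3 \sqrt{3}}{4} \right)}.$$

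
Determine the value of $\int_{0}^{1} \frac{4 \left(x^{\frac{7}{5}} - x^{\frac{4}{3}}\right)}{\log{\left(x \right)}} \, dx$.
$- \log{\left(\frac{1500625}{1679616} \right)}$

Replace the exponent $\frac{4}{3}$ by a parameter $a$: let $I(a) = \int_{0}^{1} \frac{4 \left(x^{\frac{7}{5}} - x^{a}\right)}{\log{\left(x \right)}} \, dx$.

Since $\dfrac{\partial}{\partial a}\,x^{a} = x^{a} \ln x$, the $\ln x$ in the denominator cancels and
$$\frac{dI}{da} = \int_{0}^{1} -4 x^{a} \, dx = -4 \left[\frac{x^{a+1}}{a+1}\right]_0^1 = - \frac{4}{a + 1}.$$

Integrating with respect to $a$ gives $I(a) = - \log{\left(\frac{625 \left(a + 1\right)^{4}}{20736} \right)} + C$.

At $a = \frac{7}{5}$ the integrand is identically $0$, so $I(\frac{7}{5}) = 0$. The closed form gives $0$, hence $C = 0$.

Setting $a = \frac{4}{3}$:
$$I = - \log{\left(\frac{1500625}{1679616} \right)}.$$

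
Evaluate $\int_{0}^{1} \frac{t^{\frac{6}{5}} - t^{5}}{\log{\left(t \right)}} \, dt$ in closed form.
$- \log{\left(30 \right)} + \log{\left(11 \right)}$

Replace the exponent $5$ by a parameter $a$: let $I(a) = \int_{0}^{1} \frac{t^{\frac{6}{5}} - t^{a}}{\log{\left(t \right)}} \, dt$.

Since $\dfrac{\partial}{\partial a}\,t^{a} = t^{a} \ln t$, the $\ln t$ in the denominator cancels and
$$\frac{dI}{da} = \int_{0}^{1} -1 t^{a} \, dt = -1 \left[\frac{t^{a+1}}{a+1}\right]_0^1 = - \frac{1}{a + 1}.$$

Integrating with respect to $a$ gives $I(a) = - \log{\left(\frac{5 a}{11} + \frac{5}{11} \right)} + C$.

At $a = \frac{6}{5}$ the integrand is identically $0$, so $I(\frac{6}{5}) = 0$. The closed form gives $0$, hence $C = 0$.

Setting $a = 5$:
$$I = - \log{\left(30 \right)} + \log{\left(11 \right)}.$$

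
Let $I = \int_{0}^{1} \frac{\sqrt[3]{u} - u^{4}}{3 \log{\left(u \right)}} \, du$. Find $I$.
$\log{\left(\frac{30^{\frac{2}{3}}}{15} \right)}$

Replace the exponent $4$ by a parameter $a$: let $I(a) = \int_{0}^{1} \frac{\sqrt[3]{u} - u^{a}}{3 \log{\left(u \right)}} \, du$.

Since $\dfrac{\partial}{\partial a}\,u^{a} = u^{a} \ln u$, the $\ln u$ in the denominator cancels and
$$\frac{dI}{da} = \int_{0}^{1} - \frac{1}{3} u^{a} \, du = - \frac{1}{3} \left[\frac{u^{a+1}}{a+1}\right]_0^1 = - \frac{1}{3 a + 3}.$$

Integrating with respect to $a$ gives $I(a) = - \frac{\log{\left(a + 1 \right)}}{3} - \frac{\log{\left(6 \right)}}{3} + \log{\left(2 \right)} + C$.

At $a = \frac{1}{3}$ the integrand is identically $0$, so $I(\frac{1}{3}) = 0$. The closed form gives $0$, hence $C = 0$.

Setting $a = 4$:
$$I = \log{\left(\frac{30^{\frac{2}{3}}}{15} \right)}.$$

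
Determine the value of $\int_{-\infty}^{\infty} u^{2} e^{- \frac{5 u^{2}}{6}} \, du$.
$\frac{3 \sqrt{30} \sqrt{\pi}}{25}$

Start from the elementary integral
$$J(a) = \int_{-\infty}^{\infty} e^{- a u^{2}} \, du = \frac{\sqrt{\pi}}{\sqrt{a}}.$$

Differentiating under the integral sign brings down a factor of $(-u^2)$:
$$\frac{dJ}{da} = \int_{-\infty}^{\infty} - u^{2} e^{- a u^{2}} \, du = - \frac{\sqrt{\pi}}{2 a^{\frac{3}{2}}}.$$

The integral on the left is $-I$, so $I = \frac{\sqrt{\pi}}{2 a^{\frac{3}{2}}}$.

Setting $a = \frac{5}{6}$:
$$I = \frac{3 \sqrt{30} \sqrt{\pi}}{25}.$$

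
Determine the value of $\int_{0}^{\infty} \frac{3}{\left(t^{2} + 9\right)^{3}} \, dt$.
$\frac{\pi}{432}$

Recall the elementary integral
$$J(a) = \int_{0}^{\infty} \frac{3}{a^{2} + t^{2}} \, dt = \frac{3 \pi}{2 a}.$$

Differentiating under the integral sign with respect to $a$,
$$\frac{dJ}{da} = \int_{0}^{\infty} - \frac{6 a}{\left(a^{2} + t^{2}\right)^{2}} \, dt = - \frac{3 \pi}{2 a^{2}},$$
so $\int_{0}^{\infty} \frac{3}{\left(a^{2} + t^{2}\right)^{2}} \, dt = \frac{3 \pi}{4 a^{3}}$.

Repeating — each differentiation of $1/(t^2+a^2)^j$ produces $-2ja/(t^2+a^2)^{j+1}$ — and dividing through by $-2ja$ at each step yields, after $2$ differentiations in total,
$$\int_{0}^{\infty} \frac{3}{\left(a^{2} + t^{2}\right)^{3}} \, dt = \frac{9 \pi}{16 a^{5}}.$$

Setting $a = 3$:
$$I = \frac{\pi}{432}.$$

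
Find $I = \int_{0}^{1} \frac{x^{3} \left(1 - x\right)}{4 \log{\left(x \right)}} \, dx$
$- \frac{\log{\left(5 \right)}}{4} + \frac{\log{\left(2 \right)}}{2}$

Replace the exponent $4$ by a parameter $a$: let $I(a) = \int_{0}^{1} \frac{x^{3} - x^{a}}{4 \log{\left(x \right)}} \, dx$.

Since $\dfrac{\partial}{\partial a}\,x^{a} = x^{a} \ln x$, the $\ln x$ in the denominator cancels and
$$\frac{dI}{da} = \int_{0}^{1} - \frac{1}{4} x^{a} \, dx = - \frac{1}{4} \left[\frac{x^{a+1}}{a+1}\right]_0^1 = - \frac{1}{4 a + 4}.$$

Integrating with respect to $a$ gives $I(a) = - \frac{\log{\left(a + 1 \right)}}{4} + \frac{\log{\left(2 \right)}}{2} + C$.

At $a = 3$ the integrand is identically $0$, so $I(3) = 0$. The closed form gives $0$, hence $C = 0$.

Setting $a = 4$:
$$I = - \frac{\log{\left(5 \right)}}{4} + \frac{\log{\left(2 \right)}}{2}.$$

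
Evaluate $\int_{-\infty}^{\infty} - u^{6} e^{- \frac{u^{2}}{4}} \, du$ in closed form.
$- 240 \sqrt{\pi}$

Consider the simpler parametrised integral
$$J(a) = \int_{-\infty}^{\infty} - e^{- a u^{2}} \, du = - \frac{\sqrt{\pi}}{\sqrt{a}}.$$

Differentiating under the integral sign brings down a factor of $(-u^2)$:
$$\frac{dJ}{da} = \int_{-\infty}^{\infty} u^{2} e^{- a u^{2}} \, du = \frac{\sqrt{\pi}}{2 a^{\frac{3}{2}}}.$$

Repeating $3$ times in total — each differentiation brings down another $(-u^2)$ — gives
$$\frac{d^{3}J}{da^{3}} = \int_{-\infty}^{\infty} u^{6} e^{- a u^{2}} \, du = \frac{15 \sqrt{\pi}}{8 a^{\frac{7}{2}}},$$
and the integrand here is $(-1)^{3}$ times the target integrand, so $I = (-1)^{3}\,\frac{d^{3}J}{da^{3}} = - \frac{15 \sqrt{\pi}}{8 a^{\frac{7}{2}}}$.

Setting $a = \frac{1}{4}$:
$$I = - 240 \sqrt{\pi}.$$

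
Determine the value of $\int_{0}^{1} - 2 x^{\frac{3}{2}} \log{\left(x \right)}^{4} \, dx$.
$- \frac{1536}{3125}$

Consider the simpler parametrised integral
$$J(a) = \int_{0}^{1} - 2 x^{a} \, dx = - \frac{2}{a + 1}.$$

Differentiating under the integral sign brings down a factor of $\ln x$:
$$\frac{dJ}{da} = \int_{0}^{1} - 2 x^{a} \log{\left(x \right)} \, dx = \frac{2}{\left(a + 1\right)^{2}}.$$

Repeating $4$ times in total — each differentiation brings down another $\ln x$ — gives
$$\frac{d^{4}J}{da^{4}} = \int_{0}^{1} - 2 x^{a} \log{\left(x \right)}^{4} \, dx = - \frac{48}{\left(a + 1\right)^{5}},$$
and the integrand here is exactly the target integrand, so $I = - \frac{48}{\left(a + 1\right)^{5}}$.

Setting $a = \frac{3}{2}$:
$$I = - \frac{1536}{3125}.$$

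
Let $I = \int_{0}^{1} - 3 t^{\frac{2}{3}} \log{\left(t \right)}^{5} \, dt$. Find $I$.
$\frac{52488}{3125}$

Start from the elementary integral
$$J(a) = \int_{0}^{1} - 3 t^{a} \, dt = - \frac{3}{a + 1}.$$

Differentiating under the integral sign brings down a factor of $\ln t$:
$$\frac{dJ}{da} = \int_{0}^{1} - 3 t^{a} \log{\left(t \right)} \, dt = \frac{3}{\left(a + 1\right)^{2}}.$$

Repeating $5$ times in total — each differentiation brings down another $\ln t$ — gives
$$\frac{d^{5}J}{da^{5}} = \int_{0}^{1} - 3 t^{a} \log{\left(t \right)}^{5} \, dt = \frac{360}{\left(a + 1\right)^{6}},$$
and the integrand here is exactly the target integrand, so $I = \frac{360}{\left(a + 1\right)^{6}}$.

Setting $a = \frac{2}{3}$:
$$I = \frac{52488}{3125}.$$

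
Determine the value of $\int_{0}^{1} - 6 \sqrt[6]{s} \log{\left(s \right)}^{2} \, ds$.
$- \frac{2592}{343}$

Begin with the known integral
$$J(a) = \int_{0}^{1} - 6 s^{a} \, ds = - \frac{6}{a + 1}.$$

Differentiating under the integral sign brings down a factor of $\ln s$:
$$\frac{dJ}{da} = \int_{0}^{1} - 6 s^{a} \log{\left(s \right)} \, ds = \frac{6}{\left(a + 1\right)^{2}}.$$

Repeating twice in total — each differentiation brings down another $\ln s$ — gives
$$\frac{d^{2}J}{da^{2}} = \int_{0}^{1} - 6 s^{a} \log{\left(s \right)}^{2} \, ds = - \frac{12}{\left(a + 1\right)^{3}},$$
and the integrand here is exactly the target integrand, so $I = - \frac{12}{\left(a + 1\right)^{3}}$.

Setting $a = \frac{1}{6}$:
$$I = - \frac{2592}{343}.$$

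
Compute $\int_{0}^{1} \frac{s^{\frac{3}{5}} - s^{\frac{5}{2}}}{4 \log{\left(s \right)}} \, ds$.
$- \frac{\log{\left(35 \right)}}{4} + \log{\left(2 \right)}$

Consider the one-parameter family: let $I(a) = \int_{0}^{1} \frac{- s^{\frac{5}{2}} + s^{a}}{4 \log{\left(s \right)}} \, ds$.

Since $\dfrac{\partial}{\partial a}\,s^{a} = s^{a} \ln s$, the $\ln s$ in the denominator cancels and
$$\frac{dI}{da} = \int_{0}^{1} \frac{1}{4} s^{a} \, ds = \frac{1}{4} \left[\frac{s^{a+1}}{a+1}\right]_0^1 = \frac{1}{4 \left(a + 1\right)}.$$

Integrating with respect to $a$ gives $I(a) = \frac{\log{\left(a + 1 \right)}}{4} - \frac{\log{\left(7 \right)}}{4} + \frac{\log{\left(2 \right)}}{4} + C$.

At $a = \frac{5}{2}$ the integrand is identically $0$, so $I(\frac{5}{2}) = 0$. The closed form gives $0$, hence $C = 0$.

Setting $a = \frac{3}{5}$:
$$I = - \frac{\log{\left(35 \right)}}{4} + \log{\left(2 \right)}.$$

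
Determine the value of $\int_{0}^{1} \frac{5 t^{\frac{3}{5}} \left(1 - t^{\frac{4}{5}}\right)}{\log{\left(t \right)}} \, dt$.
$\log{\left(\frac{32}{243} \right)}$

Consider the one-parameter family: let $I(a) = \int_{0}^{1} \frac{5 \left(- t^{\frac{7}{5}} + t^{a}\right)}{\log{\left(t \right)}} \, dt$.

Since $\dfrac{\partial}{\partial a}\,t^{a} = t^{a} \ln t$, the $\ln t$ in the denominator cancels and
$$\frac{dI}{da} = \int_{0}^{1} 5 t^{a} \, dt = 5 \left[\frac{t^{a+1}}{a+1}\right]_0^1 = \frac{5}{a + 1}.$$

Integrating with respect to $a$ gives $I(a) = \log{\left(\frac{3125 \left(a + 1\right)^{5}}{248832} \right)} + C$.

At $a = \frac{7}{5}$ the integrand is identically $0$, so $I(\frac{7}{5}) = 0$. The closed form gives $0$, hence $C = 0$.

Setting $a = \frac{3}{5}$:
$$I = \log{\left(\frac{32}{243} \right)}.$$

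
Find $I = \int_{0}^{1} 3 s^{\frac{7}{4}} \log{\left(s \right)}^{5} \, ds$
$- \frac{1474560}{1771561}$

Start from the elementary integral
$$J(a) = \int_{0}^{1} 3 s^{a} \, ds = \frac{3}{a + 1}.$$

Differentiating under the integral sign brings down a factor of $\ln s$:
$$\frac{dJ}{da} = \int_{0}^{1} 3 s^{a} \log{\left(s \right)} \, ds = - \frac{3}{\left(a + 1\right)^{2}}.$$

Repeating $5$ times in total — each differentiation brings down another $\ln s$ — gives
$$\frac{d^{5}J}{da^{5}} = \int_{0}^{1} 3 s^{a} \log{\left(s \right)}^{5} \, ds = - \frac{360}{\left(a + 1\right)^{6}},$$
and the integrand here is exactly the target integrand, so $I = - \frac{360}{\left(a + 1\right)^{6}}$.

Setting $a = \frac{7}{4}$:
$$I = - \frac{1474560}{1771561}.$$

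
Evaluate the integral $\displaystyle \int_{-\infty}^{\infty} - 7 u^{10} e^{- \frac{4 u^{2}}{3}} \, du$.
$- \frac{1607445 \sqrt{3} \sqrt{\pi}}{65536}$

Begin with the known integral
$$J(a) = \int_{-\infty}^{\infty} - 7 e^{- a u^{2}} \, du = - \frac{7 \sqrt{\pi}}{\sqrt{a}}.$$

Differentiating under the integral sign brings down a factor of $(-u^2)$:
$$\frac{dJ}{da} = \int_{-\infty}^{\infty} 7 u^{2} e^{- a u^{2}} \, du = \frac{7 \sqrt{\pi}}{2 a^{\frac{3}{2}}}.$$

Repeating $5$ times in total — each differentiation brings down another $(-u^2)$ — gives
$$\frac{d^{5}J}{da^{5}} = \int_{-\infty}^{\infty} 7 u^{10} e^{- a u^{2}} \, du = \frac{6615 \sqrt{\pi}}{32 a^{\frac{11}{2}}},$$
and the integrand here is $(-1)^{5}$ times the target integrand, so $I = (-1)^{5}\,\frac{d^{5}J}{da^{5}} = - \frac{6615 \sqrt{\pi}}{32 a^{\frac{11}{2}}}$.

Setting $a = \frac{4}{3}$:
$$I = - \frac{1607445 \sqrt{3} \sqrt{\pi}}{65536}.$$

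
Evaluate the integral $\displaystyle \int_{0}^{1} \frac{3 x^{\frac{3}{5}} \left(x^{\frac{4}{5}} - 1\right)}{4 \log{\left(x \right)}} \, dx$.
$- \frac{9 \log{\left(2 \right)}}{4} + \frac{3 \log{\left(12 \right)}}{4}$

Introduce a parameter $a$ in the exponent: let $I(a) = \int_{0}^{1} \frac{3 \left(x^{\frac{7}{5}} - x^{a}\right)}{4 \log{\left(x \right)}} \, dx$.

Since $\dfrac{\partial}{\partial a}\,x^{a} = x^{a} \ln x$, the $\ln x$ in the denominator cancels and
$$\frac{dI}{da} = \int_{0}^{1} - \frac{3}{4} x^{a} \, dx = - \frac{3}{4} \left[\frac{x^{a+1}}{a+1}\right]_0^1 = - \frac{3}{4 a + 4}.$$

Integrating with respect to $a$ gives $I(a) = - \frac{3 \log{\left(a + 1 \right)}}{4} - \frac{3 \log{\left(5 \right)}}{4} + \frac{3 \log{\left(12 \right)}}{4} + C$.

At $a = \frac{7}{5}$ the integrand is identically $0$, so $I(\frac{7}{5}) = 0$. The closed form gives $0$, hence $C = 0$.

Setting $a = \frac{3}{5}$:
$$I = - \frac{9 \log{\left(2 \right)}}{4} + \frac{3 \log{\left(12 \right)}}{4}.$$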